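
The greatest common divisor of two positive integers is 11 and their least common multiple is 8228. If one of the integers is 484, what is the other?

187

For two integers, gcd × lcm = product, so the other is (11 × 8228) / 484 = 90508 / 484 = 187.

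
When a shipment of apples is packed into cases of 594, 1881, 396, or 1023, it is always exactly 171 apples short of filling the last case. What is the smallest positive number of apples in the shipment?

699561

Being 171 short of a full case of size k means N ≡ −171 (mod k), i.e. N + 171 is a multiple of each size.
594 = 2 × 3^3 × 11
1881 = 3^2 × 11 × 19
396 = 2^2 × 3^2 × 11
1023 = 3 × 11 × 31
LCM(594, 1881, 396, 1023) = 2^2 × 3^3 × 11 × 19 × 31 = 699732.
Smallest positive N is 699732 − 171 = 699561.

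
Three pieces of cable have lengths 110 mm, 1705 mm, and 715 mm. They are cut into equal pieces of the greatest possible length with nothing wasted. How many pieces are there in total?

46

Piece length = gcd(110, 1705, 715).
110 = 2 × 5 × 11
1705 = 5 × 11 × 31
715 = 5 × 11 × 13
gcd(110, 1705, 715) = 5 × 11 = 55.
Total pieces = 110/55 + 1705/55 + 715/55 = 2 + 31 + 13 = 46.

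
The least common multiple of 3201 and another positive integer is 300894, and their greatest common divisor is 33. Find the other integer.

3102

gcd × lcm = product of the two integers, so the other integer is (33 × 300894) / 3201 = 3102.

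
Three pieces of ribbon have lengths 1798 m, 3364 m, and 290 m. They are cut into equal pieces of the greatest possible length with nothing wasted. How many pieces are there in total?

94

Piece length = gcd(1798, 3364, 290).
1798 = 2 × 29 × 31
3364 = 2^2 × 29^2
290 = 2 × 5 × 29
gcd(1798, 3364, 290) = 2 × 29 = 58.
Total pieces = 1798/58 + 3364/58 + 290/58 = 31 + 58 + 5 = 94.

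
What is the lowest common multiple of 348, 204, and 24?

11832

348 = 2^2 × 3 × 29
204 = 2^2 × 3 × 17
24 = 2^3 × 3
LCM(348, 204, 24) = 2^3 × 3 × 17 × 29 = 11832.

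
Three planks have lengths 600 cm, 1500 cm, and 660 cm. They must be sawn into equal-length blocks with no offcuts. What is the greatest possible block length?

This is the greatest common divisor of 600, 1500, and 660.
600 = 2^3 × 3 × 5^2
1500 = 2^2 × 3 × 5^3
660 = 2^2 × 3 × 5 × 11
gcd(600, 1500, 660) = 2^2 × 3 × 5 = 60.

60 cm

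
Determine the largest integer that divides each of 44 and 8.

44 = 2^2 × 11
8 = 2^3
gcd(44, 8) = 2^2 = 4.

4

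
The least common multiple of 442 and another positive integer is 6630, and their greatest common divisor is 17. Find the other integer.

255

gcd × lcm = product of the two integers, so the other integer is (17 × 6630) / 442 = 255.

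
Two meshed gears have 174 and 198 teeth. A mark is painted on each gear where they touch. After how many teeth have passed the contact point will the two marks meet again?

5742 teeth

The first simultaneous occurrence is after LCM of the individual periods.
174 = 2 × 3 × 29
198 = 2 × 3^2 × 11
LCM(174, 198) = 2 × 3^2 × 11 × 29 = 5742.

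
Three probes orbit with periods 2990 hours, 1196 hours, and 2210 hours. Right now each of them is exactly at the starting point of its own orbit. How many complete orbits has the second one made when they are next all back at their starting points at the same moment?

85 orbits

The first common completion time is the LCM of the periods.
2990 = 2 × 5 × 13 × 23
1196 = 2^2 × 13 × 23
2210 = 2 × 5 × 13 × 17
LCM(2990, 1196, 2210) = 2^2 × 5 × 13 × 17 × 23 = 101660.
Orbits for period 1196: 101660 / 1196 = 85.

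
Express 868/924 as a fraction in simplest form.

868 = 2^2 × 7 × 31
924 = 2^2 × 3 × 7 × 11
gcd(868, 924) = 2^2 × 7 = 28.
Divide numerator and denominator by 28: 868/924 = 31/33.

31/33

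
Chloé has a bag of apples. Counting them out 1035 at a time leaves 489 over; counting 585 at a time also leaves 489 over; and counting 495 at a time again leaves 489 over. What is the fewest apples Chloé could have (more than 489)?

N − 489 must be a common multiple of 1035, 585, and 495.
1035 = 3^2 × 5 × 23
585 = 3^2 × 5 × 13
495 = 3^2 × 5 × 11
LCM(1035, 585, 495) = 3^2 × 5 × 11 × 13 × 23 = 148005.
Smallest N > 489 is LCM + 489 = 148005 + 489 = 148494.

148494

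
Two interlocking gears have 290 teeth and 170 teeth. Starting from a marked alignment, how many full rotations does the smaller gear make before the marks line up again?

The first common completion time is the LCM of the periods.
290 = 2 × 5 × 29
170 = 2 × 5 × 17
LCM(290, 170) = 2 × 5 × 17 × 29 = 4930.
Rotations for period 170: 4930 / 170 = 29.

29 rotations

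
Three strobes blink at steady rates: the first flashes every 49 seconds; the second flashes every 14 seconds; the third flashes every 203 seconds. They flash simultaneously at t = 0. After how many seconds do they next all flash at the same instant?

The first simultaneous occurrence is after LCM of the individual periods.
49 = 7^2
14 = 2 × 7
203 = 7 × 29
LCM(49, 14, 203) = 2 × 7^2 × 29 = 2842.

2842 seconds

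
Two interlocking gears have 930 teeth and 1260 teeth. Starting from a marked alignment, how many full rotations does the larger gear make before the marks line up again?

The first common completion time is the LCM of the periods.
930 = 2 × 3 × 5 × 31
1260 = 2^2 × 3^2 × 5 × 7
LCM(930, 1260) = 2^2 × 3^2 × 5 × 7 × 31 = 39060.
Rotations for period 1260: 39060 / 1260 = 31.

31 rotations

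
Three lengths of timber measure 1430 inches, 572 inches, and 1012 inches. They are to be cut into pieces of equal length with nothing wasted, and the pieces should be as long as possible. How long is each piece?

The greatest length dividing all of 1430, 572, and 1012 is their gcd.
1430 = 2 × 5 × 11 × 13
572 = 2^2 × 11 × 13
1012 = 2^2 × 11 × 23
gcd(1430, 572, 1012) = 2 × 11 = 22.

22 inches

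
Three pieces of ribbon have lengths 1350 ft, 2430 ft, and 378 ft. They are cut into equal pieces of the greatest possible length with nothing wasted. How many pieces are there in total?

77

Piece length = gcd(1350, 2430, 378).
1350 = 2 × 3^3 × 5^2
2430 = 2 × 3^5 × 5
378 = 2 × 3^3 × 7
gcd(1350, 2430, 378) = 2 × 3^3 = 54.
Total pieces = 1350/54 + 2430/54 + 378/54 = 25 + 45 + 7 = 77.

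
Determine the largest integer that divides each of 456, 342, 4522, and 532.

456 = 2^3 × 3 × 19
342 = 2 × 3^2 × 19
4522 = 2 × 7 × 17 × 19
532 = 2^2 × 7 × 19
gcd(456, 342, 4522, 532) = 2 × 19 = 38.

38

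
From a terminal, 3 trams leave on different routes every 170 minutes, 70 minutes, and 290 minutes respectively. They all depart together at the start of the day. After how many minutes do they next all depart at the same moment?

We need the least common multiple of the intervals.
170 = 2 × 5 × 17
70 = 2 × 5 × 7
290 = 2 × 5 × 29
LCM(170, 70, 290) = 2 × 5 × 7 × 17 × 29 = 34510.

34510 minutes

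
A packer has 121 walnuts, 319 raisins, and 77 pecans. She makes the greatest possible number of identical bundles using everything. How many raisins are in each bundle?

Number of bundles = gcd(121, 319, 77).
121 = 11^2
319 = 11 × 29
77 = 7 × 11
gcd(121, 319, 77) = 11.
raisins per bundle = 319 / 11 = 29.

29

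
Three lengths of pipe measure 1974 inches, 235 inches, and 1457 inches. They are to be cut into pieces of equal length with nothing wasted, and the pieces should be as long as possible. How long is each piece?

The greatest length dividing all of 1974, 235, and 1457 is their gcd.
1974 = 2 × 3 × 7 × 47
235 = 5 × 47
1457 = 31 × 47
gcd(1974, 235, 1457) = 47.

47 inches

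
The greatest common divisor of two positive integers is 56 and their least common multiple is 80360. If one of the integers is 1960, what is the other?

For two integers, gcd × lcm = product, so the other is (56 × 80360) / 1960 = 4500160 / 1960 = 2296.

2296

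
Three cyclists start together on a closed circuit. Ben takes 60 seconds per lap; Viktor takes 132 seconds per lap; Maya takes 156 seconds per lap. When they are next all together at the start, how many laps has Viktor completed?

The first common completion time is the LCM of the periods.
60 = 2^2 × 3 × 5
132 = 2^2 × 3 × 11
156 = 2^2 × 3 × 13
LCM(60, 132, 156) = 2^2 × 3 × 5 × 11 × 13 = 8580.
Laps for period 132: 8580 / 132 = 65.

65 laps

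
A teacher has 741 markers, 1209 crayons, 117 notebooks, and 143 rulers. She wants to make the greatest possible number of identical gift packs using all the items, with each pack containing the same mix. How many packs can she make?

13 packs

The pack count must divide each quantity, so the greatest is gcd(741, 1209, 117, 143).
741 = 3 × 13 × 19
1209 = 3 × 13 × 31
117 = 3^2 × 13
143 = 11 × 13
gcd(741, 1209, 117, 143) = 13.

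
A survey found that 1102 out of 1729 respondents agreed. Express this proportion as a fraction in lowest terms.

1102 = 2 × 19 × 29
1729 = 7 × 13 × 19
gcd(1102, 1729) = 19.
Divide numerator and denominator by 19: 1102/1729 = 58/91.

58/91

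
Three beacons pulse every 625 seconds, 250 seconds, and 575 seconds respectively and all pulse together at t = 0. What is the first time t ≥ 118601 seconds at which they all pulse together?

143750 seconds

Joint pulses occur at multiples of LCM(625, 250, 575).
625 = 5^4
250 = 2 × 5^3
575 = 5^2 × 23
LCM(625, 250, 575) = 2 × 5^4 × 23 = 28750.
Smallest multiple of 28750 that is ≥ 118601: ⌈118601/28750⌉ × 28750 = 5 × 28750 = 143750.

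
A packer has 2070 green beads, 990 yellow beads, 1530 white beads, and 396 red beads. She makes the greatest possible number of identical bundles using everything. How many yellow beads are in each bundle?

Number of bundles = gcd(2070, 990, 1530, 396).
2070 = 2 × 3^2 × 5 × 23
990 = 2 × 3^2 × 5 × 11
1530 = 2 × 3^2 × 5 × 17
396 = 2^2 × 3^2 × 11
gcd(2070, 990, 1530, 396) = 2 × 3^2 = 18.
yellow beads per bundle = 990 / 18 = 55.

55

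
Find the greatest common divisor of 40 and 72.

40 = 2^3 × 5
72 = 2^3 × 3^2
gcd(40, 72) = 2^3 = 8.

8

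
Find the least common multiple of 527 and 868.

14756

527 = 17 × 31
868 = 2^2 × 7 × 31
LCM(527, 868) = 2^2 × 7 × 17 × 31 = 14756.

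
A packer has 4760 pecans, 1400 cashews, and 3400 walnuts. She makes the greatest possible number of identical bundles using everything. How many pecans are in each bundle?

Number of bundles = gcd(4760, 1400, 3400).
4760 = 2^3 × 5 × 7 × 17
1400 = 2^3 × 5^2 × 7
3400 = 2^3 × 5^2 × 17
gcd(4760, 1400, 3400) = 2^3 × 5 = 40.
pecans per bundle = 4760 / 40 = 119.

119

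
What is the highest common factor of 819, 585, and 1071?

9

819 = 3^2 × 7 × 13
585 = 3^2 × 5 × 13
1071 = 3^2 × 7 × 17
gcd(819, 585, 1071) = 3^2 = 9.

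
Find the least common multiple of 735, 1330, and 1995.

27930

735 = 3 × 5 × 7^2
1330 = 2 × 5 × 7 × 19
1995 = 3 × 5 × 7 × 19
LCM(735, 1330, 1995) = 2 × 3 × 5 × 7^2 × 19 = 27930.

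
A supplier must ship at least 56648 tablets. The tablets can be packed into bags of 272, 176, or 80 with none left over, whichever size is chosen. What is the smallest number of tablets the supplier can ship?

The number of tablets must be a common multiple of 272, 176, and 80, so a multiple of their LCM.
272 = 2^4 × 17
176 = 2^4 × 11
80 = 2^4 × 5
LCM(272, 176, 80) = 2^4 × 5 × 11 × 17 = 14960.
Smallest multiple of 14960 that is ≥ 56648: ⌈56648/14960⌉ × 14960 = 4 × 14960 = 59840.

59840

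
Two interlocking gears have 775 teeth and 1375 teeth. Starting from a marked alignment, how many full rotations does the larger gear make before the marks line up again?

All finish a whole number of cycles simultaneously at t = LCM of the periods.
775 = 5^2 × 31
1375 = 5^3 × 11
LCM(775, 1375) = 5^3 × 11 × 31 = 42625.
Rotations for period 1375: 42625 / 1375 = 31.

31 rotations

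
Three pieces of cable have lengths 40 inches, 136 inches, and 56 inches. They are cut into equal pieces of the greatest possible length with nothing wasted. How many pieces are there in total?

29

Piece length = gcd(40, 136, 56).
40 = 2^3 × 5
136 = 2^3 × 17
56 = 2^3 × 7
gcd(40, 136, 56) = 2^3 = 8.
Total pieces = 40/8 + 136/8 + 56/8 = 5 + 17 + 7 = 29.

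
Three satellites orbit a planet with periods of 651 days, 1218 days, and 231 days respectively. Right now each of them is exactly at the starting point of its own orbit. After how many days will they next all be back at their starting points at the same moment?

We need the least common multiple of the intervals.
651 = 3 × 7 × 31
1218 = 2 × 3 × 7 × 29
231 = 3 × 7 × 11
LCM(651, 1218, 231) = 2 × 3 × 7 × 11 × 29 × 31 = 415338.

415338 days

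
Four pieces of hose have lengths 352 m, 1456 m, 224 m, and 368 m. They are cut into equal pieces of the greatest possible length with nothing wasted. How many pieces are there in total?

150

Piece length = gcd(352, 1456, 224, 368).
352 = 2^5 × 11
1456 = 2^4 × 7 × 13
224 = 2^5 × 7
368 = 2^4 × 23
gcd(352, 1456, 224, 368) = 2^4 = 16.
Total pieces = 352/16 + 1456/16 + 224/16 + 368/16 = 22 + 91 + 14 + 23 = 150.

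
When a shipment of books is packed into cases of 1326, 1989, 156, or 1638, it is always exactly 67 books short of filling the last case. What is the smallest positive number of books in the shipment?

55625

Being 67 short of a full case of size k means N ≡ −67 (mod k), i.e. N + 67 is a multiple of each size.
1326 = 2 × 3 × 13 × 17
1989 = 3^2 × 13 × 17
156 = 2^2 × 3 × 13
1638 = 2 × 3^2 × 7 × 13
LCM(1326, 1989, 156, 1638) = 2^2 × 3^2 × 7 × 13 × 17 = 55692.
Smallest positive N is 55692 − 67 = 55625.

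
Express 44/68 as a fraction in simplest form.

44 = 2^2 × 11
68 = 2^2 × 17
gcd(44, 68) = 2^2 = 4.
Divide numerator and denominator by 4: 44/68 = 11/17.

11/17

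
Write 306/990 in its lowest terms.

306 = 2 × 3^2 × 17
990 = 2 × 3^2 × 5 × 11
gcd(306, 990) = 2 × 3^2 = 18.
Divide numerator and denominator by 18: 306/990 = 17/55.

17/55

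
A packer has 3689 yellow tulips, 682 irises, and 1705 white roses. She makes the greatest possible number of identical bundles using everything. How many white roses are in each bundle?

55

Number of bundles = gcd(3689, 682, 1705).
3689 = 7 × 17 × 31
682 = 2 × 11 × 31
1705 = 5 × 11 × 31
gcd(3689, 682, 1705) = 31.
white roses per bundle = 1705 / 31 = 55.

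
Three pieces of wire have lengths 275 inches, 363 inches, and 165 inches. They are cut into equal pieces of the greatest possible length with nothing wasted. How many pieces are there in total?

Piece length = gcd(275, 363, 165).
275 = 5^2 × 11
363 = 3 × 11^2
165 = 3 × 5 × 11
gcd(275, 363, 165) = 11.
Total pieces = 275/11 + 363/11 + 165/11 = 25 + 33 + 15 = 73.

73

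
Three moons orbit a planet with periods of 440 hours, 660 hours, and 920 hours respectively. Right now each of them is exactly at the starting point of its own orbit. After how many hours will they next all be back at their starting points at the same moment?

30360 hours

We need the least common multiple of the intervals.
440 = 2^3 × 5 × 11
660 = 2^2 × 3 × 5 × 11
920 = 2^3 × 5 × 23
LCM(440, 660, 920) = 2^3 × 3 × 5 × 11 × 23 = 30360.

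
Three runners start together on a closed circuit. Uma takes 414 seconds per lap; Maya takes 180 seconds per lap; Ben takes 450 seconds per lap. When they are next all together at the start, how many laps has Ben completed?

46 laps

All finish a whole number of cycles simultaneously at t = LCM of the periods.
414 = 2 × 3^2 × 23
180 = 2^2 × 3^2 × 5
450 = 2 × 3^2 × 5^2
LCM(414, 180, 450) = 2^2 × 3^2 × 5^2 × 23 = 20700.
Laps for period 450: 20700 / 450 = 46.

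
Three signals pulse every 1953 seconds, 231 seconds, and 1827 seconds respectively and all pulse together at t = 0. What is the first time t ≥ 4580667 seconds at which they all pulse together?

4984056 seconds

Joint pulses occur at multiples of LCM(1953, 231, 1827).
1953 = 3^2 × 7 × 31
231 = 3 × 7 × 11
1827 = 3^2 × 7 × 29
LCM(1953, 231, 1827) = 3^2 × 7 × 11 × 29 × 31 = 623007.
Smallest multiple of 623007 that is ≥ 4580667: ⌈4580667/623007⌉ × 623007 = 8 × 623007 = 4984056.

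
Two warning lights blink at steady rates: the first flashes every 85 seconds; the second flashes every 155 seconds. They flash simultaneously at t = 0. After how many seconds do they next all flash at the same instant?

The first simultaneous occurrence is after LCM of the individual periods.
85 = 5 × 17
155 = 5 × 31
LCM(85, 155) = 5 × 17 × 31 = 2635.

2635 seconds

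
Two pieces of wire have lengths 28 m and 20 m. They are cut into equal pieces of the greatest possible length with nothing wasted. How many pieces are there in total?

Piece length = gcd(28, 20).
28 = 2^2 × 7
20 = 2^2 × 5
gcd(28, 20) = 2^2 = 4.
Total pieces = 28/4 + 20/4 = 7 + 5 = 12.

12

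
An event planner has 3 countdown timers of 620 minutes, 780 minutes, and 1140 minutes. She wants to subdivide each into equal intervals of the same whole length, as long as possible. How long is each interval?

The interval must divide each timer length; the longest such is the gcd.
620 = 2^2 × 5 × 31
780 = 2^2 × 3 × 5 × 13
1140 = 2^2 × 3 × 5 × 19
gcd(620, 780, 1140) = 2^2 × 5 = 20.

20 minutes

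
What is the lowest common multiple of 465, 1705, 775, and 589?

485925

465 = 3 × 5 × 31
1705 = 5 × 11 × 31
775 = 5^2 × 31
589 = 19 × 31
LCM(465, 1705, 775, 589) = 3 × 5^2 × 11 × 19 × 31 = 485925.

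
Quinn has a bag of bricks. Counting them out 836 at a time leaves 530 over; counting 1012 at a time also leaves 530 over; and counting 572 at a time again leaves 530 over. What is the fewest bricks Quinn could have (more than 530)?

N − 530 must be a common multiple of 836, 1012, and 572.
836 = 2^2 × 11 × 19
1012 = 2^2 × 11 × 23
572 = 2^2 × 11 × 13
LCM(836, 1012, 572) = 2^2 × 11 × 13 × 19 × 23 = 249964.
Smallest N > 530 is LCM + 530 = 249964 + 530 = 250494.

250494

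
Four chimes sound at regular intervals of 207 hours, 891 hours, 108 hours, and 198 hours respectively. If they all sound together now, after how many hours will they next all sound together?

We need the least common multiple of the intervals.
207 = 3^2 × 23
891 = 3^4 × 11
108 = 2^2 × 3^3
198 = 2 × 3^2 × 11
LCM(207, 891, 108, 198) = 2^2 × 3^4 × 11 × 23 = 81972.

81972 hours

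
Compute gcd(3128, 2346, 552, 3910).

46

3128 = 2^3 × 17 × 23
2346 = 2 × 3 × 17 × 23
552 = 2^3 × 3 × 23
3910 = 2 × 5 × 17 × 23
gcd(3128, 2346, 552, 3910) = 2 × 23 = 46.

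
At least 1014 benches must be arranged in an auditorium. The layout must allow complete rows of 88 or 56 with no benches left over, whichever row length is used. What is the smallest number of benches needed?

The number of benches must be a common multiple of 88 and 56, so a multiple of their LCM.
88 = 2^3 × 11
56 = 2^3 × 7
LCM(88, 56) = 2^3 × 7 × 11 = 616.
Smallest multiple of 616 that is ≥ 1014: ⌈1014/616⌉ × 616 = 2 × 616 = 1232.

1232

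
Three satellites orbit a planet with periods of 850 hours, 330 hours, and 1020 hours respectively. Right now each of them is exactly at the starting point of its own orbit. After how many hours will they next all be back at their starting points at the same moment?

56100 hours

We need the least common multiple of the intervals.
850 = 2 × 5^2 × 17
330 = 2 × 3 × 5 × 11
1020 = 2^2 × 3 × 5 × 17
LCM(850, 330, 1020) = 2^2 × 3 × 5^2 × 11 × 17 = 56100.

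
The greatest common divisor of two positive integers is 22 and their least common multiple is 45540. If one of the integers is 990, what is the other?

For two integers, gcd × lcm = product, so the other is (22 × 45540) / 990 = 1001880 / 990 = 1012.

1012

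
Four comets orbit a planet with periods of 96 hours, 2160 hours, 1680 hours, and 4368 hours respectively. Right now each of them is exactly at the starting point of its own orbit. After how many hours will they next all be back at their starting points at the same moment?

They coincide at every common multiple of the periods; the first is the LCM.
96 = 2^5 × 3
2160 = 2^4 × 3^3 × 5
1680 = 2^4 × 3 × 5 × 7
4368 = 2^4 × 3 × 7 × 13
LCM(96, 2160, 1680, 4368) = 2^5 × 3^3 × 5 × 7 × 13 = 393120.

393120 hours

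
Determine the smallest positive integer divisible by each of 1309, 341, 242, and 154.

892738

1309 = 7 × 11 × 17
341 = 11 × 31
242 = 2 × 11^2
154 = 2 × 7 × 11
LCM(1309, 341, 242, 154) = 2 × 7 × 11^2 × 17 × 31 = 892738.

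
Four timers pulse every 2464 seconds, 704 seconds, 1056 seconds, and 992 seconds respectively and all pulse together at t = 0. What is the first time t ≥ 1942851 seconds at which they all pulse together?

Joint pulses occur at multiples of LCM(2464, 704, 1056, 992).
2464 = 2^5 × 7 × 11
704 = 2^6 × 11
1056 = 2^5 × 3 × 11
992 = 2^5 × 31
LCM(2464, 704, 1056, 992) = 2^6 × 3 × 7 × 11 × 31 = 458304.
Smallest multiple of 458304 that is ≥ 1942851: ⌈1942851/458304⌉ × 458304 = 5 × 458304 = 2291520.

2291520 seconds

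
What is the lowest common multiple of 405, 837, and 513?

405 = 3^4 × 5
837 = 3^3 × 31
513 = 3^3 × 19
LCM(405, 837, 513) = 3^4 × 5 × 19 × 31 = 238545.

238545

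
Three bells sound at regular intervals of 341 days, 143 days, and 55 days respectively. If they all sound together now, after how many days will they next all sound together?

They coincide at every common multiple of the periods; the first is the LCM.
341 = 11 × 31
143 = 11 × 13
55 = 5 × 11
LCM(341, 143, 55) = 5 × 11 × 13 × 31 = 22165.

22165 days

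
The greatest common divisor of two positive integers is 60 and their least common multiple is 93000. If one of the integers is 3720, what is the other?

1500

For two integers, gcd × lcm = product, so the other is (60 × 93000) / 3720 = 5580000 / 3720 = 1500.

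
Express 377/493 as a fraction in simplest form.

13/17

377 = 13 × 29
493 = 17 × 29
gcd(377, 493) = 29.
Divide numerator and denominator by 29: 377/493 = 13/17.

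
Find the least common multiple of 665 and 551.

19285

665 = 5 × 7 × 19
551 = 19 × 29
LCM(665, 551) = 5 × 7 × 19 × 29 = 19285.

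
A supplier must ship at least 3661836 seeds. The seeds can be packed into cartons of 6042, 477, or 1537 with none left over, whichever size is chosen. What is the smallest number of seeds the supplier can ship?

3679578

The number of seeds must be a common multiple of 6042, 477, and 1537, so a multiple of their LCM.
6042 = 2 × 3 × 19 × 53
477 = 3^2 × 53
1537 = 29 × 53
LCM(6042, 477, 1537) = 2 × 3^2 × 19 × 29 × 53 = 525654.
Smallest multiple of 525654 that is ≥ 3661836: ⌈3661836/525654⌉ × 525654 = 7 × 525654 = 3679578.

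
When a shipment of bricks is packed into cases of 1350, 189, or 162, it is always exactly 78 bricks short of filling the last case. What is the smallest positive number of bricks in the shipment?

Being 78 short of a full case of size k means N ≡ −78 (mod k), i.e. N + 78 is a multiple of each size.
1350 = 2 × 3^3 × 5^2
189 = 3^3 × 7
162 = 2 × 3^4
LCM(1350, 189, 162) = 2 × 3^4 × 5^2 × 7 = 28350.
Smallest positive N is 28350 − 78 = 28272.

28272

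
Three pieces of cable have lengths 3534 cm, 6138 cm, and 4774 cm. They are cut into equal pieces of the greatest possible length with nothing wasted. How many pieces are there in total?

Piece length = gcd(3534, 6138, 4774).
3534 = 2 × 3 × 19 × 31
6138 = 2 × 3^2 × 11 × 31
4774 = 2 × 7 × 11 × 31
gcd(3534, 6138, 4774) = 2 × 31 = 62.
Total pieces = 3534/62 + 6138/62 + 4774/62 = 57 + 99 + 77 = 233.

233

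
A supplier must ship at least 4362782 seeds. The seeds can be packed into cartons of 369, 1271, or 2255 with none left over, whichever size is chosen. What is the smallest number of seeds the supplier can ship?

The number of seeds must be a common multiple of 369, 1271, and 2255, so a multiple of their LCM.
369 = 3^2 × 41
1271 = 31 × 41
2255 = 5 × 11 × 41
LCM(369, 1271, 2255) = 3^2 × 5 × 11 × 31 × 41 = 629145.
Smallest multiple of 629145 that is ≥ 4362782: ⌈4362782/629145⌉ × 629145 = 7 × 629145 = 4404015.

4404015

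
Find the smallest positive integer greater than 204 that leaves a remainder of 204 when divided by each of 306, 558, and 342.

180438

N − 204 must be a common multiple of 306, 558, and 342.
306 = 2 × 3^2 × 17
558 = 2 × 3^2 × 31
342 = 2 × 3^2 × 19
LCM(306, 558, 342) = 2 × 3^2 × 17 × 19 × 31 = 180234.
Smallest N > 204 is LCM + 204 = 180234 + 204 = 180438.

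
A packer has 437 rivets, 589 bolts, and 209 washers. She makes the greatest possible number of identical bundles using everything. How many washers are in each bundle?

Number of bundles = gcd(437, 589, 209).
437 = 19 × 23
589 = 19 × 31
209 = 11 × 19
gcd(437, 589, 209) = 19.
washers per bundle = 209 / 19 = 11.

11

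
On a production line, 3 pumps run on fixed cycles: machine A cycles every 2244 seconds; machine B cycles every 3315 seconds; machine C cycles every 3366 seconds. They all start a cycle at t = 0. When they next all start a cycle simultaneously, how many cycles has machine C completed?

130 cycles

The first common completion time is the LCM of the periods.
2244 = 2^2 × 3 × 11 × 17
3315 = 3 × 5 × 13 × 17
3366 = 2 × 3^2 × 11 × 17
LCM(2244, 3315, 3366) = 2^2 × 3^2 × 5 × 11 × 13 × 17 = 437580.
Cycles for period 3366: 437580 / 3366 = 130.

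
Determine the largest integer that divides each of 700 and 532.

28

700 = 2^2 × 5^2 × 7
532 = 2^2 × 7 × 19
gcd(700, 532) = 2^2 × 7 = 28.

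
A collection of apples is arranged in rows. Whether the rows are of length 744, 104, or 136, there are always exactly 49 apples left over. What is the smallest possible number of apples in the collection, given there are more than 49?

N − 49 must be a common multiple of 744, 104, and 136.
744 = 2^3 × 3 × 31
104 = 2^3 × 13
136 = 2^3 × 17
LCM(744, 104, 136) = 2^3 × 3 × 13 × 17 × 31 = 164424.
Smallest N > 49 is LCM + 49 = 164424 + 49 = 164473.

164473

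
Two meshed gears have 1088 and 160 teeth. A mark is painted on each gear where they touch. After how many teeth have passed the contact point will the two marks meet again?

They coincide at every common multiple of the periods; the first is the LCM.
1088 = 2^6 × 17
160 = 2^5 × 5
LCM(1088, 160) = 2^6 × 5 × 17 = 5440.

5440 teeth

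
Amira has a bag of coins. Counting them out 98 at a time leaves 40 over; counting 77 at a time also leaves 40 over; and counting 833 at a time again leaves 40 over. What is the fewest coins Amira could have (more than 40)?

N − 40 must be a common multiple of 98, 77, and 833.
98 = 2 × 7^2
77 = 7 × 11
833 = 7^2 × 17
LCM(98, 77, 833) = 2 × 7^2 × 11 × 17 = 18326.
Smallest N > 40 is LCM + 40 = 18326 + 40 = 18366.

18366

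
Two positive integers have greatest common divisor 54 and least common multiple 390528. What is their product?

21088512

For any two positive integers, gcd × lcm = product = 54 × 390528 = 21088512.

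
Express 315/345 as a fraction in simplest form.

21/23

315 = 3^2 × 5 × 7
345 = 3 × 5 × 23
gcd(315, 345) = 3 × 5 = 15.
Divide numerator and denominator by 15: 315/345 = 21/23.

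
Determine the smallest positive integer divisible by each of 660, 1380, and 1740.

660 = 2^2 × 3 × 5 × 11
1380 = 2^2 × 3 × 5 × 23
1740 = 2^2 × 3 × 5 × 29
LCM(660, 1380, 1740) = 2^2 × 3 × 5 × 11 × 23 × 29 = 440220.

440220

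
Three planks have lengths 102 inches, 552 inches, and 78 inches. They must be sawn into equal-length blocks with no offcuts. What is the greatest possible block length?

6 inches

The block length must divide every plank, so the greatest is gcd(102, 552, 78).
102 = 2 × 3 × 17
552 = 2^3 × 3 × 23
78 = 2 × 3 × 13
gcd(102, 552, 78) = 2 × 3 = 6.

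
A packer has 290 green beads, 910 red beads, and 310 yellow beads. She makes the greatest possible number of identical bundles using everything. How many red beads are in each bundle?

91

Number of bundles = gcd(290, 910, 310).
290 = 2 × 5 × 29
910 = 2 × 5 × 7 × 13
310 = 2 × 5 × 31
gcd(290, 910, 310) = 2 × 5 = 10.
red beads per bundle = 910 / 10 = 91.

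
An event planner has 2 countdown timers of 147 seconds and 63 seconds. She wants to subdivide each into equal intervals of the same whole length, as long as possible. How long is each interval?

The interval must divide each timer length; the longest such is the gcd.
147 = 3 × 7^2
63 = 3^2 × 7
gcd(147, 63) = 3 × 7 = 21.

21 seconds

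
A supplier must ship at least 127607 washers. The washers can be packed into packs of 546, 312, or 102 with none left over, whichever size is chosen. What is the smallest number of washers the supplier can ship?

148512

The number of washers must be a common multiple of 546, 312, and 102, so a multiple of their LCM.
546 = 2 × 3 × 7 × 13
312 = 2^3 × 3 × 13
102 = 2 × 3 × 17
LCM(546, 312, 102) = 2^3 × 3 × 7 × 13 × 17 = 37128.
Smallest multiple of 37128 that is ≥ 127607: ⌈127607/37128⌉ × 37128 = 4 × 37128 = 148512.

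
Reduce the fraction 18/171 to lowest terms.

18 = 2 × 3^2
171 = 3^2 × 19
gcd(18, 171) = 3^2 = 9.
Divide numerator and denominator by 9: 18/171 = 2/19.

2/19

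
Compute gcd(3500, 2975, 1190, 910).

35

3500 = 2^2 × 5^3 × 7
2975 = 5^2 × 7 × 17
1190 = 2 × 5 × 7 × 17
910 = 2 × 5 × 7 × 13
gcd(3500, 2975, 1190, 910) = 5 × 7 = 35.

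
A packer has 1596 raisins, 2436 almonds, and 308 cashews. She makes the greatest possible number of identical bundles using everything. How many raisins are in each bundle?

57

Number of bundles = gcd(1596, 2436, 308).
1596 = 2^2 × 3 × 7 × 19
2436 = 2^2 × 3 × 7 × 29
308 = 2^2 × 7 × 11
gcd(1596, 2436, 308) = 2^2 × 7 = 28.
raisins per bundle = 1596 / 28 = 57.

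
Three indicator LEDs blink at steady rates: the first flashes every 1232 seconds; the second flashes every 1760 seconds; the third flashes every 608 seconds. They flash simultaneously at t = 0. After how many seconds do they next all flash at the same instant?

They coincide at every common multiple of the periods; the first is the LCM.
1232 = 2^4 × 7 × 11
1760 = 2^5 × 5 × 11
608 = 2^5 × 19
LCM(1232, 1760, 608) = 2^5 × 5 × 7 × 11 × 19 = 234080.

234080 seconds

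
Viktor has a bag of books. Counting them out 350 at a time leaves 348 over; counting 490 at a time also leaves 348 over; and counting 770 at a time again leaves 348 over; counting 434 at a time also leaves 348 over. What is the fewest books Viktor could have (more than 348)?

N − 348 must be a common multiple of 350, 490, 770, and 434.
350 = 2 × 5^2 × 7
490 = 2 × 5 × 7^2
770 = 2 × 5 × 7 × 11
434 = 2 × 7 × 31
LCM(350, 490, 770, 434) = 2 × 5^2 × 7^2 × 11 × 31 = 835450.
Smallest N > 348 is LCM + 348 = 835450 + 348 = 835798.

835798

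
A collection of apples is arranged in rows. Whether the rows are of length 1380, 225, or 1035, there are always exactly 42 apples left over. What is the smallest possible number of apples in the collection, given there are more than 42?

20742

N − 42 must be a common multiple of 1380, 225, and 1035.
1380 = 2^2 × 3 × 5 × 23
225 = 3^2 × 5^2
1035 = 3^2 × 5 × 23
LCM(1380, 225, 1035) = 2^2 × 3^2 × 5^2 × 23 = 20700.
Smallest N > 42 is LCM + 42 = 20700 + 42 = 20742.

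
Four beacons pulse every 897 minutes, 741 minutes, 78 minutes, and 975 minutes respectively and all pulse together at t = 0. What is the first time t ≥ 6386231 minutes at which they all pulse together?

Joint pulses occur at multiples of LCM(897, 741, 78, 975).
897 = 3 × 13 × 23
741 = 3 × 13 × 19
78 = 2 × 3 × 13
975 = 3 × 5^2 × 13
LCM(897, 741, 78, 975) = 2 × 3 × 5^2 × 13 × 19 × 23 = 852150.
Smallest multiple of 852150 that is ≥ 6386231: ⌈6386231/852150⌉ × 852150 = 8 × 852150 = 6817200.

6817200 minutes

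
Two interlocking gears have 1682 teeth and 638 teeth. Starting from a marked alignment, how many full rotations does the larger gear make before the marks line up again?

They are all back at their starting positions together after one LCM of the periods.
1682 = 2 × 29^2
638 = 2 × 11 × 29
LCM(1682, 638) = 2 × 11 × 29^2 = 18502.
Rotations for period 1682: 18502 / 1682 = 11.

11 rotations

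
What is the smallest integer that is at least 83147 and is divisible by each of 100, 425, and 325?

The integer must be a common multiple of 100, 425, and 325, so a multiple of their LCM.
100 = 2^2 × 5^2
425 = 5^2 × 17
325 = 5^2 × 13
LCM(100, 425, 325) = 2^2 × 5^2 × 13 × 17 = 22100.
Smallest multiple of 22100 that is ≥ 83147: ⌈83147/22100⌉ × 22100 = 4 × 22100 = 88400.

88400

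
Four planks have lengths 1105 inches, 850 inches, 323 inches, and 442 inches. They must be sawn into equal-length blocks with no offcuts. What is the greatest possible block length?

17 inches

This is the greatest common divisor of 1105, 850, 323, and 442.
1105 = 5 × 13 × 17
850 = 2 × 5^2 × 17
323 = 17 × 19
442 = 2 × 13 × 17
gcd(1105, 850, 323, 442) = 17.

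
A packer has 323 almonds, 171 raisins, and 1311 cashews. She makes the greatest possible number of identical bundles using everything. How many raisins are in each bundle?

9

Number of bundles = gcd(323, 171, 1311).
323 = 17 × 19
171 = 3^2 × 19
1311 = 3 × 19 × 23
gcd(323, 171, 1311) = 19.
raisins per bundle = 171 / 19 = 9.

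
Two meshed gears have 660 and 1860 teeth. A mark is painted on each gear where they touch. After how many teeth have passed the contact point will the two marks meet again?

20460 teeth

The first simultaneous occurrence is after LCM of the individual periods.
660 = 2^2 × 3 × 5 × 11
1860 = 2^2 × 3 × 5 × 31
LCM(660, 1860) = 2^2 × 3 × 5 × 11 × 31 = 20460.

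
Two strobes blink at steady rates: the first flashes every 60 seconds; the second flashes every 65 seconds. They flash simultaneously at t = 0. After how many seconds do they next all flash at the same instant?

780 seconds

We need the least common multiple of the intervals.
60 = 2^2 × 3 × 5
65 = 5 × 13
LCM(60, 65) = 2^2 × 3 × 5 × 13 = 780.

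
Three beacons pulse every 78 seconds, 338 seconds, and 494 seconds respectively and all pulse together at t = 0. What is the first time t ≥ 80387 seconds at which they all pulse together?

Joint pulses occur at multiples of LCM(78, 338, 494).
78 = 2 × 3 × 13
338 = 2 × 13^2
494 = 2 × 13 × 19
LCM(78, 338, 494) = 2 × 3 × 13^2 × 19 = 19266.
Smallest multiple of 19266 that is ≥ 80387: ⌈80387/19266⌉ × 19266 = 5 × 19266 = 96330.

96330 seconds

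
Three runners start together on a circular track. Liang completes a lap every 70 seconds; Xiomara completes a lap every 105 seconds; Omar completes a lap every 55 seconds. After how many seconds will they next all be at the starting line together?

2310 seconds

They coincide at every common multiple of the periods; the first is the LCM.
70 = 2 × 5 × 7
105 = 3 × 5 × 7
55 = 5 × 11
LCM(70, 105, 55) = 2 × 3 × 5 × 7 × 11 = 2310.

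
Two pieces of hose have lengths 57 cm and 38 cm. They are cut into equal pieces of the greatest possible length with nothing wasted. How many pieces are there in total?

5

Piece length = gcd(57, 38).
57 = 3 × 19
38 = 2 × 19
gcd(57, 38) = 19.
Total pieces = 57/19 + 38/19 = 3 + 2 = 5.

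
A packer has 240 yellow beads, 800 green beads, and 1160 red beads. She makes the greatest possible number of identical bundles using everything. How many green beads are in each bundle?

20

Number of bundles = gcd(240, 800, 1160).
240 = 2^4 × 3 × 5
800 = 2^5 × 5^2
1160 = 2^3 × 5 × 29
gcd(240, 800, 1160) = 2^3 × 5 = 40.
green beads per bundle = 800 / 40 = 20.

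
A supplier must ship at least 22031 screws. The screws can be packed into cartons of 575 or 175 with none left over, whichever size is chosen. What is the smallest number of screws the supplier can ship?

24150

The number of screws must be a common multiple of 575 and 175, so a multiple of their LCM.
575 = 5^2 × 23
175 = 5^2 × 7
LCM(575, 175) = 5^2 × 7 × 23 = 4025.
Smallest multiple of 4025 that is ≥ 22031: ⌈22031/4025⌉ × 4025 = 6 × 4025 = 24150.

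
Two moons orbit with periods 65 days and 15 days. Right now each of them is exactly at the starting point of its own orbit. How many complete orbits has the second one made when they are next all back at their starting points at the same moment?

13 orbits

All finish a whole number of cycles simultaneously at t = LCM of the periods.
65 = 5 × 13
15 = 3 × 5
LCM(65, 15) = 3 × 5 × 13 = 195.
Orbits for period 15: 195 / 15 = 13.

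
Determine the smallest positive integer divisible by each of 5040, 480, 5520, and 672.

5040 = 2^4 × 3^2 × 5 × 7
480 = 2^5 × 3 × 5
5520 = 2^4 × 3 × 5 × 23
672 = 2^5 × 3 × 7
LCM(5040, 480, 5520, 672) = 2^5 × 3^2 × 5 × 7 × 23 = 231840.

231840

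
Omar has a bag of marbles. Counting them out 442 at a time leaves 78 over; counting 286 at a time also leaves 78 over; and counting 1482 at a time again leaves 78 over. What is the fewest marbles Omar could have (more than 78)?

N − 78 must be a common multiple of 442, 286, and 1482.
442 = 2 × 13 × 17
286 = 2 × 11 × 13
1482 = 2 × 3 × 13 × 19
LCM(442, 286, 1482) = 2 × 3 × 11 × 13 × 17 × 19 = 277134.
Smallest N > 78 is LCM + 78 = 277134 + 78 = 277212.

277212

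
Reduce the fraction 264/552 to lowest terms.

11/23

264 = 2^3 × 3 × 11
552 = 2^3 × 3 × 23
gcd(264, 552) = 2^3 × 3 = 24.
Divide numerator and denominator by 24: 264/552 = 11/23.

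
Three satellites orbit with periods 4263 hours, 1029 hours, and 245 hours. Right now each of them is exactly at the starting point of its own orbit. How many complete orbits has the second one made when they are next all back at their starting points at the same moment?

145 orbits

They are all back at their starting positions together after one LCM of the periods.
4263 = 3 × 7^2 × 29
1029 = 3 × 7^3
245 = 5 × 7^2
LCM(4263, 1029, 245) = 3 × 5 × 7^3 × 29 = 149205.
Orbits for period 1029: 149205 / 1029 = 145.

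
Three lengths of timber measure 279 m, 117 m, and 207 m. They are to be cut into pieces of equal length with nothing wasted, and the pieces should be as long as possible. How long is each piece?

9 m

Each piece length must divide every original length, so the longest possible is gcd(279, 117, 207).
279 = 3^2 × 31
117 = 3^2 × 13
207 = 3^2 × 23
gcd(279, 117, 207) = 3^2 = 9.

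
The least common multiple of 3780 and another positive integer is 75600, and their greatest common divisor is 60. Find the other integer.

1200

gcd × lcm = product of the two integers, so the other integer is (60 × 75600) / 3780 = 1200.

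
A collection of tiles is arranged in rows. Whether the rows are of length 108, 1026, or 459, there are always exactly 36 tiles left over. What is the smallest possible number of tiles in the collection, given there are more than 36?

N − 36 must be a common multiple of 108, 1026, and 459.
108 = 2^2 × 3^3
1026 = 2 × 3^3 × 19
459 = 3^3 × 17
LCM(108, 1026, 459) = 2^2 × 3^3 × 17 × 19 = 34884.
Smallest N > 36 is LCM + 36 = 34884 + 36 = 34920.

34920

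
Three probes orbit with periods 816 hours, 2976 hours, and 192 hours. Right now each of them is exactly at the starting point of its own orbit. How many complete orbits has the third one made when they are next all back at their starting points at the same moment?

527 orbits

The first common completion time is the LCM of the periods.
816 = 2^4 × 3 × 17
2976 = 2^5 × 3 × 31
192 = 2^6 × 3
LCM(816, 2976, 192) = 2^6 × 3 × 17 × 31 = 101184.
Orbits for period 192: 101184 / 192 = 527.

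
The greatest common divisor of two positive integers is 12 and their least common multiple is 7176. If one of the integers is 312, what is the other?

For two integers, gcd × lcm = product, so the other is (12 × 7176) / 312 = 86112 / 312 = 276.

276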